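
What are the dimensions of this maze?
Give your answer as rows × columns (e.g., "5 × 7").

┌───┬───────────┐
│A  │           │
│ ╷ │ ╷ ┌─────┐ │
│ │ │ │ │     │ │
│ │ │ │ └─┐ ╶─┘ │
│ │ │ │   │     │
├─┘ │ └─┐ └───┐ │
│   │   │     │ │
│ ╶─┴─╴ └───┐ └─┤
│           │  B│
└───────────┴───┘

Counting the maze dimensions:
Rows (vertical): 5
Columns (horizontal): 8
Dimensions: 5 × 8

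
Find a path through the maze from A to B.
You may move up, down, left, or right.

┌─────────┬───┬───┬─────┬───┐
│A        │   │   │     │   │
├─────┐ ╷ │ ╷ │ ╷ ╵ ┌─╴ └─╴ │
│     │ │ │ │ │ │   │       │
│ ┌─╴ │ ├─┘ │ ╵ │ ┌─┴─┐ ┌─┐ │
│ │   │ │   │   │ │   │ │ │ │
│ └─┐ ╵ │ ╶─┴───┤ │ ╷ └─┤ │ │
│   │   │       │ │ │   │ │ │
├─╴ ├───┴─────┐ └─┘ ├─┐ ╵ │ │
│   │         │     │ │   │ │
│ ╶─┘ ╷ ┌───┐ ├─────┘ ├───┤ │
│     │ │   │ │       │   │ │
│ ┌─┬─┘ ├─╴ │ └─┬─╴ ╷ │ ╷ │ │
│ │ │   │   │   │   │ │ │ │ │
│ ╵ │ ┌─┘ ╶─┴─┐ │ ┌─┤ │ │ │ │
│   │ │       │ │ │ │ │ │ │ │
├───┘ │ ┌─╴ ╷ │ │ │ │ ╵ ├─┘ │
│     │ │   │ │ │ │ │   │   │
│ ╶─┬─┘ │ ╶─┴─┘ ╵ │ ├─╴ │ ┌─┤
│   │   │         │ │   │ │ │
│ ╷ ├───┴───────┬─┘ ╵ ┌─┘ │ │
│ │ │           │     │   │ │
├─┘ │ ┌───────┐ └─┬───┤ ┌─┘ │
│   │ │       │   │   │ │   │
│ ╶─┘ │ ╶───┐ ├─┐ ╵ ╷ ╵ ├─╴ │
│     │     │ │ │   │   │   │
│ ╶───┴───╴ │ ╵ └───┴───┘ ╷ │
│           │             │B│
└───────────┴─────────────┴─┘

Finding the shortest path through the maze:
Path length: 58 steps
Directions: right → right → right → down → down → down → left → up → up → left → left → down → down → right → down → left → down → right → right → up → right → down → down → left → down → down → left → left → down → right → down → down → left → down → down → right → right → right → right → right → up → left → left → up → right → right → right → down → down → right → right → right → right → right → right → up → right → down

Solution:

┌─────────┬───┬───┬─────┬───┐
│A → → ↓  │   │   │     │   │
├─────┐ ╷ │ ╷ │ ╷ ╵ ┌─╴ └─╴ │
│↓ ← ↰│↓│ │ │ │ │   │       │
│ ┌─╴ │ ├─┘ │ ╵ │ ┌─┴─┐ ┌─┐ │
│↓│  ↑│↓│   │   │ │   │ │ │ │
│ └─┐ ╵ │ ╶─┴───┤ │ ╷ └─┤ │ │
│↳ ↓│↑ ↲│       │ │ │   │ │ │
├─╴ ├───┴─────┐ └─┘ ├─┐ ╵ │ │
│↓ ↲│↱ ↓      │     │ │   │ │
│ ╶─┘ ╷ ┌───┐ ├─────┘ ├───┤ │
│↳ → ↑│↓│   │ │       │   │ │
│ ┌─┬─┘ ├─╴ │ └─┬─╴ ╷ │ ╷ │ │
│ │ │↓ ↲│   │   │   │ │ │ │ │
│ ╵ │ ┌─┘ ╶─┴─┐ │ ┌─┤ │ │ │ │
│   │↓│       │ │ │ │ │ │ │ │
├───┘ │ ┌─╴ ╷ │ │ │ │ ╵ ├─┘ │
│↓ ← ↲│ │   │ │ │ │ │   │   │
│ ╶─┬─┘ │ ╶─┴─┘ ╵ │ ├─╴ │ ┌─┤
│↳ ↓│   │         │ │   │ │ │
│ ╷ ├───┴───────┬─┘ ╵ ┌─┘ │ │
│ │↓│           │     │   │ │
├─┘ │ ┌───────┐ └─┬───┤ ┌─┘ │
│↓ ↲│ │↱ → → ↓│   │   │ │   │
│ ╶─┘ │ ╶───┐ ├─┐ ╵ ╷ ╵ ├─╴ │
│↓    │↑ ← ↰│↓│ │   │   │↱ ↓│
│ ╶───┴───╴ │ ╵ └───┴───┘ ╷ │
│↳ → → → → ↑│↳ → → → → → ↑│B│
└───────────┴─────────────┴─┘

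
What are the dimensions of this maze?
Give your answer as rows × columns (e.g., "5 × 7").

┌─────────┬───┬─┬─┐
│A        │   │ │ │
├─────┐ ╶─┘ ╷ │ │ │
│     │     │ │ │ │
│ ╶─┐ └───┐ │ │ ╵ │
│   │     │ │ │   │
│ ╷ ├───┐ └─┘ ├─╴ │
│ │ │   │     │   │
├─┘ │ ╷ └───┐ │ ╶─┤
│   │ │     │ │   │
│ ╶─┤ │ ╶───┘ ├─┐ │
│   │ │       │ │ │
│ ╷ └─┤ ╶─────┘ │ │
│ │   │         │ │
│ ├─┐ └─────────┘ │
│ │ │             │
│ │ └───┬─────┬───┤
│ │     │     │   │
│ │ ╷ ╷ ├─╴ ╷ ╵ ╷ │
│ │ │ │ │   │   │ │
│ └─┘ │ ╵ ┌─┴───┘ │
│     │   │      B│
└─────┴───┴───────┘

Counting the maze dimensions:
Rows (vertical): 11
Columns (horizontal): 9
Dimensions: 11 × 9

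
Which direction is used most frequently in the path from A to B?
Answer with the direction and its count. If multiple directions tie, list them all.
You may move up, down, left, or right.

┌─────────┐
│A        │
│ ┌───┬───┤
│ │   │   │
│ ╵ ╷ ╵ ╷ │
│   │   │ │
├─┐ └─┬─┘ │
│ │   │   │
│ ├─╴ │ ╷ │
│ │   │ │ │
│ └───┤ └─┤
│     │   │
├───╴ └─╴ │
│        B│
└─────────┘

Directions: down, down, right, up, right, down, right, up, right, down, down, left, down, down, right, down
Counts: {'down': 8, 'right': 5, 'up': 2, 'left': 1}
Most common: down (8 times)

Solution:

┌─────────┐
│A        │
│ ┌───┬───┤
│↓│↱ ↓│↱ ↓│
│ ╵ ╷ ╵ ╷ │
│↳ ↑│↳ ↑│↓│
├─┐ └─┬─┘ │
│ │   │↓ ↲│
│ ├─╴ │ ╷ │
│ │   │↓│ │
│ └───┤ └─┤
│     │↳ ↓│
├───╴ └─╴ │
│        B│
└─────────┘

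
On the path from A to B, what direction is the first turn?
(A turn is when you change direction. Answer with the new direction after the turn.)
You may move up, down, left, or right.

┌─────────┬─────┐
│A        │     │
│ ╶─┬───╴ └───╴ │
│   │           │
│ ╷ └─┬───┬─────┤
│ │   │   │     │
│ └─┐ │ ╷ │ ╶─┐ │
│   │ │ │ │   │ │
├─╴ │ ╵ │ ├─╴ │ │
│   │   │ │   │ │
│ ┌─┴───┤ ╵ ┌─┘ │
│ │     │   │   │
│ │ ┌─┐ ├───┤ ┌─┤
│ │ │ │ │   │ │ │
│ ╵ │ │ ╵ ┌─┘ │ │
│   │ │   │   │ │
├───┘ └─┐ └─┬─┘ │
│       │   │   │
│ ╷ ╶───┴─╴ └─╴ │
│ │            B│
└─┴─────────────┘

Directions: down, down, down, right, down, left, down, down, down, right, up, up, right, right, down, down, right, down, right, down, right, right
First turn direction: right

Solution:

┌─────────┬─────┐
│A        │     │
│ ╶─┬───╴ └───╴ │
│↓  │           │
│ ╷ └─┬───┬─────┤
│↓│   │   │     │
│ └─┐ │ ╷ │ ╶─┐ │
│↳ ↓│ │ │ │   │ │
├─╴ │ ╵ │ ├─╴ │ │
│↓ ↲│   │ │   │ │
│ ┌─┴───┤ ╵ ┌─┘ │
│↓│↱ → ↓│   │   │
│ │ ┌─┐ ├───┤ ┌─┤
│↓│↑│ │↓│   │ │ │
│ ╵ │ │ ╵ ┌─┘ │ │
│↳ ↑│ │↳ ↓│   │ │
├───┘ └─┐ └─┬─┘ │
│       │↳ ↓│   │
│ ╷ ╶───┴─╴ └─╴ │
│ │        ↳ → B│
└─┴─────────────┘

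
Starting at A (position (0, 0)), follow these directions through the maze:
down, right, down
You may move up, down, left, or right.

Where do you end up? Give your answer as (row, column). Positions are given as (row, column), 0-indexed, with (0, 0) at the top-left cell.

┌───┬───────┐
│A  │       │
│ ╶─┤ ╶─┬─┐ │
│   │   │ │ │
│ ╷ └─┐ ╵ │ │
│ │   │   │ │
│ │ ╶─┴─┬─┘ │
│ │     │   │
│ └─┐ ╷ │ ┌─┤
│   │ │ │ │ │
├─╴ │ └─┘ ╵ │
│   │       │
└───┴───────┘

Following directions step by step:
Start: (0, 0)
  down: (0, 0) → (1, 0)
  right: (1, 0) → (1, 1)
  down: (1, 1) → (2, 1)
Final position: (2, 1)

Path taken:

┌───┬───────┐
│A  │       │
│ ╶─┤ ╶─┬─┐ │
│↳ ↓│   │ │ │
│ ╷ └─┐ ╵ │ │
│ │B  │   │ │
│ │ ╶─┴─┬─┘ │
│ │     │   │
│ └─┐ ╷ │ ┌─┤
│   │ │ │ │ │
├─╴ │ └─┘ ╵ │
│   │       │
└───┴───────┘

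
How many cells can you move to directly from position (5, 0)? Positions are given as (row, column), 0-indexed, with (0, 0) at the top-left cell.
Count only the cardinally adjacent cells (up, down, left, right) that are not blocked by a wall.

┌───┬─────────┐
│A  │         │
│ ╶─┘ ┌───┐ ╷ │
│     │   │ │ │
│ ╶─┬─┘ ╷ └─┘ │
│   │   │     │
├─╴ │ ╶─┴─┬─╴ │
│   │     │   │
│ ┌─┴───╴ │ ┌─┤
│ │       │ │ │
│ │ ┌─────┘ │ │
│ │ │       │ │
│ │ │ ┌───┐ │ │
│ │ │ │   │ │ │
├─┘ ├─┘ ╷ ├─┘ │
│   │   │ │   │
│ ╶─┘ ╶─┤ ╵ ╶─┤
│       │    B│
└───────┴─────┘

Checking passable neighbors of (5, 0):
Neighbors: (4, 0), (6, 0)
Count: 2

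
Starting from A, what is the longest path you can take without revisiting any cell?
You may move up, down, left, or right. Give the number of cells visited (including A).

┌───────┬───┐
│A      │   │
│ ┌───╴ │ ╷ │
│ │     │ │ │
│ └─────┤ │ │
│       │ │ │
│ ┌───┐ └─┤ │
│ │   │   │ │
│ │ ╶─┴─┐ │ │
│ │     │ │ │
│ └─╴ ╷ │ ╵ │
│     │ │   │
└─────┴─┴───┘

Finding longest simple path using DFS:
Start: (0, 0)
Longest path visits 19 cells
Path: A → down → down → right → right → right → down → right → down → down → right → up → up → up → up → up → left → down → down

Solution:

┌───────┬───┐
│A      │↓ ↰│
│ ┌───╴ │ ╷ │
│↓│     │↓│↑│
│ └─────┤ │ │
│↳ → → ↓│B│↑│
│ ┌───┐ └─┤ │
│ │   │↳ ↓│↑│
│ │ ╶─┴─┐ │ │
│ │     │↓│↑│
│ └─╴ ╷ │ ╵ │
│     │ │↳ ↑│
└─────┴─┴───┘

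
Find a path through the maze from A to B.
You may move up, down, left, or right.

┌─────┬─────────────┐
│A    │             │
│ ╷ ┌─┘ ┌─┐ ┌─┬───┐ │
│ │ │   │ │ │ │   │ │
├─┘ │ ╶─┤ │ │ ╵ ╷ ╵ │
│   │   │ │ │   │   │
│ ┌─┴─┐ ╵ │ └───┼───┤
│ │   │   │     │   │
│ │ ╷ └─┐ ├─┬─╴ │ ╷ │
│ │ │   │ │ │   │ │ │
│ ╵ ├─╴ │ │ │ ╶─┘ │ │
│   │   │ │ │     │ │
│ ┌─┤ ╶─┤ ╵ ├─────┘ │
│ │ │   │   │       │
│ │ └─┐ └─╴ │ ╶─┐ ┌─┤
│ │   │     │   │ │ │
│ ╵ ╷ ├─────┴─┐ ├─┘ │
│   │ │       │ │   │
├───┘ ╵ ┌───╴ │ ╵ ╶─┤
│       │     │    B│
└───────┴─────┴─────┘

Finding the shortest path through the maze:
Path length: 58 steps
Directions: right → down → down → left → down → down → down → right → up → up → right → down → right → down → left → down → right → down → right → right → up → left → up → up → up → left → up → left → up → right → up → right → right → down → down → down → right → right → down → left → down → right → right → up → up → right → down → down → down → left → left → left → down → right → down → down → right → right

Solution:

┌─────┬─────────────┐
│A ↓  │↱ → ↓        │
│ ╷ ┌─┘ ┌─┐ ┌─┬───┐ │
│ │↓│↱ ↑│ │↓│ │   │ │
├─┘ │ ╶─┤ │ │ ╵ ╷ ╵ │
│↓ ↲│↑ ↰│ │↓│   │   │
│ ┌─┴─┐ ╵ │ └───┼───┤
│↓│↱ ↓│↑ ↰│↳ → ↓│↱ ↓│
│ │ ╷ └─┐ ├─┬─╴ │ ╷ │
│↓│↑│↳ ↓│↑│ │↓ ↲│↑│↓│
│ ╵ ├─╴ │ │ │ ╶─┘ │ │
│↳ ↑│↓ ↲│↑│ │↳ → ↑│↓│
│ ┌─┤ ╶─┤ ╵ ├─────┘ │
│ │ │↳ ↓│↑ ↰│↓ ← ← ↲│
│ │ └─┐ └─╴ │ ╶─┐ ┌─┤
│ │   │↳ → ↑│↳ ↓│ │ │
│ ╵ ╷ ├─────┴─┐ ├─┘ │
│   │ │       │↓│   │
├───┘ ╵ ┌───╴ │ ╵ ╶─┤
│       │     │↳ → B│
└───────┴─────┴─────┘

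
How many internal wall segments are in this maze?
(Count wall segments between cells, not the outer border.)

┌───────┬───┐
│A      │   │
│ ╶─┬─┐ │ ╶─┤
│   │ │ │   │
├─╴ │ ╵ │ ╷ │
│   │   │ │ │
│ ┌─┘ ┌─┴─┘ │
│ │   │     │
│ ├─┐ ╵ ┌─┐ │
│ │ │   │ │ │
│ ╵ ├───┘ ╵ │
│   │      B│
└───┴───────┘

Counting internal wall segments:
Total internal walls: 25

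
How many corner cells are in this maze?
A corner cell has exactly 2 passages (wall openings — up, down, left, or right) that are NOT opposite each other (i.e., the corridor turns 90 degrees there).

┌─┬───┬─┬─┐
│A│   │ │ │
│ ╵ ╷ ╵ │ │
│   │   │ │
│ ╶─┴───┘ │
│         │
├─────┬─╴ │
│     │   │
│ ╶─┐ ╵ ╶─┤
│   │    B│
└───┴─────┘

Counting corner cells (2 non-opposite passages):
Total corners: 12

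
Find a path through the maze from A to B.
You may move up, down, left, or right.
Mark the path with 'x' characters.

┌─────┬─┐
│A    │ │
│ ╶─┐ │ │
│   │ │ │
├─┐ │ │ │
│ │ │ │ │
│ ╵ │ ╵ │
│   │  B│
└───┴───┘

Finding the shortest path through the maze:
Path length: 6 steps
Directions: right → right → down → down → down → right

Solution:

┌─────┬─┐
│A x x│ │
│ ╶─┐ │ │
│   │x│ │
├─┐ │ │ │
│ │ │x│ │
│ ╵ │ ╵ │
│   │x B│
└───┴───┘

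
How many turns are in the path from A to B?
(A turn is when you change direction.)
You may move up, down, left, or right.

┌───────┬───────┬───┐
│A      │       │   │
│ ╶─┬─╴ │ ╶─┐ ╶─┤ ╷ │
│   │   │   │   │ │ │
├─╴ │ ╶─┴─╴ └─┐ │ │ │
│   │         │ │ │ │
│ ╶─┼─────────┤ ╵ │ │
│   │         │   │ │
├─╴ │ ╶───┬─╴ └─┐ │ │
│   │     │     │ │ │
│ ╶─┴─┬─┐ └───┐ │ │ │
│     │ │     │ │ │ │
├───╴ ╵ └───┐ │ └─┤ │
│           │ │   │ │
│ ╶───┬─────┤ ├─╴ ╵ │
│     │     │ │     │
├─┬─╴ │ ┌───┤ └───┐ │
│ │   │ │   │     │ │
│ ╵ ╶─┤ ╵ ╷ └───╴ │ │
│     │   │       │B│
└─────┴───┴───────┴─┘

Directions: right, right, right, down, left, down, right, right, right, up, left, up, right, right, down, right, down, down, right, up, up, up, right, down, down, down, down, down, down, down, down, down
Number of turns: 15

Solution:

┌───────┬───────┬───┐
│A → → ↓│↱ → ↓  │↱ ↓│
│ ╶─┬─╴ │ ╶─┐ ╶─┤ ╷ │
│   │↓ ↲│↑ ↰│↳ ↓│↑│↓│
├─╴ │ ╶─┴─╴ └─┐ │ │ │
│   │↳ → → ↑  │↓│↑│↓│
│ ╶─┼─────────┤ ╵ │ │
│   │         │↳ ↑│↓│
├─╴ │ ╶───┬─╴ └─┐ │ │
│   │     │     │ │↓│
│ ╶─┴─┬─┐ └───┐ │ │ │
│     │ │     │ │ │↓│
├───╴ ╵ └───┐ │ └─┤ │
│           │ │   │↓│
│ ╶───┬─────┤ ├─╴ ╵ │
│     │     │ │    ↓│
├─┬─╴ │ ┌───┤ └───┐ │
│ │   │ │   │     │↓│
│ ╵ ╶─┤ ╵ ╷ └───╴ │ │
│     │   │       │B│
└─────┴───┴───────┴─┘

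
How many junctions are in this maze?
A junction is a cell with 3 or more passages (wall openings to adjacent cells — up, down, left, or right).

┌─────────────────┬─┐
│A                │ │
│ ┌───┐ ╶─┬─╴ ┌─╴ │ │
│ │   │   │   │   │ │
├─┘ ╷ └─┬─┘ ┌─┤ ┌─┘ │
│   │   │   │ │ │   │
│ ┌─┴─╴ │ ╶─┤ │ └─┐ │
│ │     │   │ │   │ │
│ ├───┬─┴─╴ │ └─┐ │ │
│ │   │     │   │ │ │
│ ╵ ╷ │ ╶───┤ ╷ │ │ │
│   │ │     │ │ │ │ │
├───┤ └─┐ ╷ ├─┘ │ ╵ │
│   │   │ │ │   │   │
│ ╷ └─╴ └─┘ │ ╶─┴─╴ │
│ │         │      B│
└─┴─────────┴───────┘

Checking each cell for number of passages:

Junctions found (3+ passages):
  (0, 3): 3 passages
  (0, 6): 3 passages
  (2, 9): 3 passages
  (4, 6): 3 passages
  (5, 4): 3 passages
  (6, 9): 3 passages
  (7, 3): 3 passages
Total junctions: 7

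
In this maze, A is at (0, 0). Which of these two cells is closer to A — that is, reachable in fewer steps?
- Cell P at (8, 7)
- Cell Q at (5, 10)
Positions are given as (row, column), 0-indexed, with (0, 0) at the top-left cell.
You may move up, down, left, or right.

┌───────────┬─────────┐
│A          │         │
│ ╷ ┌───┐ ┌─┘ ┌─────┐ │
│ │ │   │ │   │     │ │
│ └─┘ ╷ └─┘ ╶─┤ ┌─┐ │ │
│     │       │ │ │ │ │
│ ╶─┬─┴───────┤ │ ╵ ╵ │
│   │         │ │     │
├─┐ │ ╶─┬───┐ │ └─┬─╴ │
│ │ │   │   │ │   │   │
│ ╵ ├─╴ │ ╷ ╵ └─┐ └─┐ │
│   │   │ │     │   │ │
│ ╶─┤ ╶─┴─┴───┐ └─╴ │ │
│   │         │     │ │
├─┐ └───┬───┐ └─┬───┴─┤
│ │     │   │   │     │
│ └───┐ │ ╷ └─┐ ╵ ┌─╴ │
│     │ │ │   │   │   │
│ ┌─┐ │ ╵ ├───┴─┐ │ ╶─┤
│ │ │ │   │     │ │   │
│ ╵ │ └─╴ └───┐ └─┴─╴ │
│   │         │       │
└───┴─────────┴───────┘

Shortest path A → P at (8, 7): 53 steps
Shortest path A → Q at (5, 10): 21 steps

Q is closer (21 steps vs 53 steps).

Path to P:

┌───────────┬─────────┐
│A          │↱ → → → ↓│
│ ╷ ┌───┐ ┌─┘ ┌─────┐ │
│↓│ │↱ ↓│ │↱ ↑│↓ ← ↰│↓│
│ └─┘ ╷ └─┘ ╶─┤ ┌─┐ │ │
│↳ → ↑│↳ → ↑  │↓│ │↑│↓│
│ ╶─┬─┴───────┤ │ ╵ ╵ │
│   │↓ ← ← ← ↰│↓│  ↑ ↲│
├─┐ │ ╶─┬───┐ │ └─┬─╴ │
│ │ │↳ ↓│   │↑│↳ ↓│   │
│ ╵ ├─╴ │ ╷ ╵ └─┐ └─┐ │
│   │↓ ↲│ │  ↑ ↰│↳ ↓│ │
│ ╶─┤ ╶─┴─┴───┐ └─╴ │ │
│   │↳ → → → ↓│↑ ← ↲│ │
├─┐ └───┬───┐ └─┬───┴─┤
│ │     │   │↳ ↓│     │
│ └───┐ │ ╷ └─┐ ╵ ┌─╴ │
│     │ │ │   │P  │   │
│ ┌─┐ │ ╵ ├───┴─┐ │ ╶─┤
│ │ │ │   │     │ │   │
│ ╵ │ └─╴ └───┐ └─┴─╴ │
│   │         │       │
└───┴─────────┴───────┘

Path to Q:

┌───────────┬─────────┐
│A          │↱ → → → ↓│
│ ╷ ┌───┐ ┌─┘ ┌─────┐ │
│↓│ │↱ ↓│ │↱ ↑│     │↓│
│ └─┘ ╷ └─┘ ╶─┤ ┌─┐ │ │
│↳ → ↑│↳ → ↑  │ │ │ │↓│
│ ╶─┬─┴───────┤ │ ╵ ╵ │
│   │         │ │    ↓│
├─┐ │ ╶─┬───┐ │ └─┬─╴ │
│ │ │   │   │ │   │  ↓│
│ ╵ ├─╴ │ ╷ ╵ └─┐ └─┐ │
│   │   │ │     │   │Q│
│ ╶─┤ ╶─┴─┴───┐ └─╴ │ │
│   │         │     │ │
├─┐ └───┬───┐ └─┬───┴─┤
│ │     │   │   │     │
│ └───┐ │ ╷ └─┐ ╵ ┌─╴ │
│     │ │ │   │   │   │
│ ┌─┐ │ ╵ ├───┴─┐ │ ╶─┤
│ │ │ │   │     │ │   │
│ ╵ │ └─╴ └───┐ └─┴─╴ │
│   │         │       │
└───┴─────────┴───────┘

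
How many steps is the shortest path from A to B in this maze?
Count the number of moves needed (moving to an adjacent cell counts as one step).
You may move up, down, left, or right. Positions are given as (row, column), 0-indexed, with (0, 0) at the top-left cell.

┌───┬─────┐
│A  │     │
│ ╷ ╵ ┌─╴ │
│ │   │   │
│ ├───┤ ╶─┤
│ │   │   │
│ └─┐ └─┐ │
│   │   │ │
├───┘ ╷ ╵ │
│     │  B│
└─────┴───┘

Using BFS to find shortest path:
Start: (0, 0), End: (4, 4)
Path found:
(0,0) → (0,1) → (1,1) → (1,2) → (0,2) → (0,3) → (0,4) → (1,4) → (1,3) → (2,3) → (2,4) → (3,4) → (4,4)
Number of steps: 12

Solution:

┌───┬─────┐
│A ↓│↱ → ↓│
│ ╷ ╵ ┌─╴ │
│ │↳ ↑│↓ ↲│
│ ├───┤ ╶─┤
│ │   │↳ ↓│
│ └─┐ └─┐ │
│   │   │↓│
├───┘ ╷ ╵ │
│     │  B│
└─────┴───┘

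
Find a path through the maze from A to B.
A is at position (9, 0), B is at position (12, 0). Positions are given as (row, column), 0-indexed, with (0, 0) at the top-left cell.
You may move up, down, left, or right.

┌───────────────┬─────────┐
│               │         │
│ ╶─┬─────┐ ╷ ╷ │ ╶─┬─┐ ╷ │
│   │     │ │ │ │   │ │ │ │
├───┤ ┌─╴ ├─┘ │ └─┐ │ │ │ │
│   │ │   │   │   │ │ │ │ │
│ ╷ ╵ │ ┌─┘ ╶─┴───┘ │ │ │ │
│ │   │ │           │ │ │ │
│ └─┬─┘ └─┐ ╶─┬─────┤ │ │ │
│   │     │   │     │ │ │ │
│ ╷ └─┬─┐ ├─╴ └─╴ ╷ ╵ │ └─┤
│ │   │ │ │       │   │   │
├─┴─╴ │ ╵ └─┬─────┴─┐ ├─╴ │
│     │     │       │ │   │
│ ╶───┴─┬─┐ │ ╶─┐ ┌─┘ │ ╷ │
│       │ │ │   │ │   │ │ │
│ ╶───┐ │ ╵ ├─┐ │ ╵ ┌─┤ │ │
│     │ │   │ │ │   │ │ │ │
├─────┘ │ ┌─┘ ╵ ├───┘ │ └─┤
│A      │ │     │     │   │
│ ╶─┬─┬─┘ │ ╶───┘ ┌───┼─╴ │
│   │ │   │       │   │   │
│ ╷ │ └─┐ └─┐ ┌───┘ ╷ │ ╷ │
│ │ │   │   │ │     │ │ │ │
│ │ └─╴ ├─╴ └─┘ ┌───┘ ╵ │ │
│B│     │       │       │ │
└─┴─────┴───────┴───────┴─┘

Finding the shortest path from (9, 0) to (12, 0):
Path length: 3 steps
Directions: down → down → down

Solution:

┌───────────────┬─────────┐
│               │         │
│ ╶─┬─────┐ ╷ ╷ │ ╶─┬─┐ ╷ │
│   │     │ │ │ │   │ │ │ │
├───┤ ┌─╴ ├─┘ │ └─┐ │ │ │ │
│   │ │   │   │   │ │ │ │ │
│ ╷ ╵ │ ┌─┘ ╶─┴───┘ │ │ │ │
│ │   │ │           │ │ │ │
│ └─┬─┘ └─┐ ╶─┬─────┤ │ │ │
│   │     │   │     │ │ │ │
│ ╷ └─┬─┐ ├─╴ └─╴ ╷ ╵ │ └─┤
│ │   │ │ │       │   │   │
├─┴─╴ │ ╵ └─┬─────┴─┐ ├─╴ │
│     │     │       │ │   │
│ ╶───┴─┬─┐ │ ╶─┐ ┌─┘ │ ╷ │
│       │ │ │   │ │   │ │ │
│ ╶───┐ │ ╵ ├─┐ │ ╵ ┌─┤ │ │
│     │ │   │ │ │   │ │ │ │
├─────┘ │ ┌─┘ ╵ ├───┘ │ └─┤
│A      │ │     │     │   │
│ ╶─┬─┬─┘ │ ╶───┘ ┌───┼─╴ │
│↓  │ │   │       │   │   │
│ ╷ │ └─┐ └─┐ ┌───┘ ╷ │ ╷ │
│↓│ │   │   │ │     │ │ │ │
│ │ └─╴ ├─╴ └─┘ ┌───┘ ╵ │ │
│B│     │       │       │ │
└─┴─────┴───────┴───────┴─┘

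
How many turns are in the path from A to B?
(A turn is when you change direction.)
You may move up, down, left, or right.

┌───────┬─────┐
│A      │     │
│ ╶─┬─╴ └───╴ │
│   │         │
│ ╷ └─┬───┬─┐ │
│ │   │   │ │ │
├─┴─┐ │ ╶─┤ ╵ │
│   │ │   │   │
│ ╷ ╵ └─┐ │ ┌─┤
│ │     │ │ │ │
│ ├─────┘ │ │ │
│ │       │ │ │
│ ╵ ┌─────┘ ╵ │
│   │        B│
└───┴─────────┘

Directions: right, right, right, down, right, right, right, down, down, left, down, down, down, right
Number of turns: 6

Solution:

┌───────┬─────┐
│A → → ↓│     │
│ ╶─┬─╴ └───╴ │
│   │  ↳ → → ↓│
│ ╷ └─┬───┬─┐ │
│ │   │   │ │↓│
├─┴─┐ │ ╶─┤ ╵ │
│   │ │   │↓ ↲│
│ ╷ ╵ └─┐ │ ┌─┤
│ │     │ │↓│ │
│ ├─────┘ │ │ │
│ │       │↓│ │
│ ╵ ┌─────┘ ╵ │
│   │      ↳ B│
└───┴─────────┘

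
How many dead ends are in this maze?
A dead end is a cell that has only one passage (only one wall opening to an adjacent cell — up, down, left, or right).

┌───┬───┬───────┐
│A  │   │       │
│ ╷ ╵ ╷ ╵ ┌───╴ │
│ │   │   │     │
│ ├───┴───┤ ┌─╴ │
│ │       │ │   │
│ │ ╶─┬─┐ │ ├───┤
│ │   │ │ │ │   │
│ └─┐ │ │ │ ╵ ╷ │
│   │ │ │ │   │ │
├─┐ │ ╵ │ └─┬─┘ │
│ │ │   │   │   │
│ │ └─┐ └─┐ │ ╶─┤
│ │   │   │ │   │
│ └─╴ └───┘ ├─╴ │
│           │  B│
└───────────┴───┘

Checking each cell for number of passages:

Dead ends found at positions:
  (2, 6)
  (3, 3)
  (5, 0)
  (6, 4)
  (7, 6)
Total dead ends: 5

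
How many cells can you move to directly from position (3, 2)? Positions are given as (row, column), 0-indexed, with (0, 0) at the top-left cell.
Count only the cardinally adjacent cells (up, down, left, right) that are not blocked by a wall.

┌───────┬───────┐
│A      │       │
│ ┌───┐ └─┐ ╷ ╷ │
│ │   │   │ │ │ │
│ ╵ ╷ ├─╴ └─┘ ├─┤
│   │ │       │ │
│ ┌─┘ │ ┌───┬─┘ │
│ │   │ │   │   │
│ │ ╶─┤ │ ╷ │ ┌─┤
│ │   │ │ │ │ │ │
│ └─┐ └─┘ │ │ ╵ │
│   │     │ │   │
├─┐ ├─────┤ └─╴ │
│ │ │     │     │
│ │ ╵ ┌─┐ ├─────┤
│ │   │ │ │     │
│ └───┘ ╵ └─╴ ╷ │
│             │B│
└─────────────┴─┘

Checking passable neighbors of (3, 2):
Neighbors: (2, 2), (3, 1)
Count: 2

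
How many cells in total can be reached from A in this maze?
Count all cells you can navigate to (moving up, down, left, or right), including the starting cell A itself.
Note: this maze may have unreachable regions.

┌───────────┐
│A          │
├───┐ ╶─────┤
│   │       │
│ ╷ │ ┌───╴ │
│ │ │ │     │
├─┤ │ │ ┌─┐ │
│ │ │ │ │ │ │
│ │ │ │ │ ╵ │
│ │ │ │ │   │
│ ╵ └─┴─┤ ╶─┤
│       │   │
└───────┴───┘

Using BFS/flood-fill to find all reachable cells from A:
Maze size: 6 × 6 = 36 total cells
12 cell(s) are walled off and cannot be reached from A.
Reachable cells: 24

Reachable region (· marks reachable cells):

┌───────────┐
│A · · · · ·│
├───┐ ╶─────┤
│   │· · · ·│
│ ╷ │ ┌───╴ │
│ │ │·│· · ·│
├─┤ │ │ ┌─┐ │
│ │ │·│·│·│·│
│ │ │ │ │ ╵ │
│ │ │·│·│· ·│
│ ╵ └─┴─┤ ╶─┤
│       │· ·│
└───────┴───┘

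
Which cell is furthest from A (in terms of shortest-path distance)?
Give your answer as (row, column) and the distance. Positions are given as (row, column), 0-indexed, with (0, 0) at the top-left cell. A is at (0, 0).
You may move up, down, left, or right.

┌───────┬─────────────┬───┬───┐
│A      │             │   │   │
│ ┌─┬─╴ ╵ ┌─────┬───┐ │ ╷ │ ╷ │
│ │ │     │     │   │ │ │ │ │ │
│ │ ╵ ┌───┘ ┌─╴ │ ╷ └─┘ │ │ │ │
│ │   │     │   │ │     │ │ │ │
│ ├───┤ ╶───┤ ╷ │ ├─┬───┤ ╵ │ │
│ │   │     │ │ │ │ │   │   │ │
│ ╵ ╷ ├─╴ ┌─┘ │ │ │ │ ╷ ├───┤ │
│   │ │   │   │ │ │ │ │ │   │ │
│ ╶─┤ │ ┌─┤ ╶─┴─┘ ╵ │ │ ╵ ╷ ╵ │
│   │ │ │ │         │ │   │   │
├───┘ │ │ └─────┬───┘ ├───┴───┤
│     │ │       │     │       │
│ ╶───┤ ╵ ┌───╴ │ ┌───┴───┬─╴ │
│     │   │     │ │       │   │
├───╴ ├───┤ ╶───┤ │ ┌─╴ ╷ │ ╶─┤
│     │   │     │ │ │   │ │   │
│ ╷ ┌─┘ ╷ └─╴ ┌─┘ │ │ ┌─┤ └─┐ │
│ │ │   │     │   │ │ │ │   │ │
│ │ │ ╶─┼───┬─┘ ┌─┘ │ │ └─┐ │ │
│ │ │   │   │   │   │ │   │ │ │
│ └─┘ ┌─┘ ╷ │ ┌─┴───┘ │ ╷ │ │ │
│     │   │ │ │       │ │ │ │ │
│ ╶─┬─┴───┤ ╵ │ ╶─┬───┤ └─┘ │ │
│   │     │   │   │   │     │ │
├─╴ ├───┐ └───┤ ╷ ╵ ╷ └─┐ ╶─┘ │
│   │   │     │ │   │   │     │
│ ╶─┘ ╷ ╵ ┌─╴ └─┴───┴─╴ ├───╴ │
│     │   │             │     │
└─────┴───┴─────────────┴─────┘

Computing BFS distances from A to all cells:
Furthest cell: (11, 3)
Distance: 114 steps

Path from A to the furthest cell:

┌───────┬─────────────┬───┬───┐
│A      │             │↱ ↓│↱ ↓│
│ ┌─┬─╴ ╵ ┌─────┬───┐ │ ╷ │ ╷ │
│↓│ │     │↱ → ↓│↱ ↓│ │↑│↓│↑│↓│
│ │ ╵ ┌───┘ ┌─╴ │ ╷ └─┘ │ │ │ │
│↓│   │↱ → ↑│↓ ↲│↑│↳ → ↑│↓│↑│↓│
│ ├───┤ ╶───┤ ╷ │ ├─┬───┤ ╵ │ │
│↓│↱ ↓│↑ ↰  │↓│ │↑│ │↓ ↰│↳ ↑│↓│
│ ╵ ╷ ├─╴ ┌─┘ │ │ │ │ ╷ ├───┤ │
│↳ ↑│↓│↱ ↑│↓ ↲│ │↑│ │↓│↑│↓ ↰│↓│
│ ╶─┤ │ ┌─┤ ╶─┴─┘ ╵ │ │ ╵ ╷ ╵ │
│   │↓│↑│ │↳ → → ↑  │↓│↑ ↲│↑ ↲│
├───┘ │ │ └─────┬───┘ ├───┴───┤
│↓ ← ↲│↑│↓ ← ← ↰│↓ ← ↲│       │
│ ╶───┤ ╵ ┌───╴ │ ┌───┴───┬─╴ │
│↳ → ↓│↑ ↲│↱ → ↑│↓│       │   │
├───╴ ├───┤ ╶───┤ │ ┌─╴ ╷ │ ╶─┤
│↓ ← ↲│↱ ↓│↑ ↰  │↓│ │   │ │   │
│ ╷ ┌─┘ ╷ └─╴ ┌─┘ │ │ ┌─┤ └─┐ │
│↓│ │↱ ↑│↳ → ↑│↓ ↲│ │ │ │   │ │
│ │ │ ╶─┼───┬─┘ ┌─┘ │ │ └─┐ │ │
│↓│ │↑  │↓ ↰│↓ ↲│   │ │   │ │ │
│ └─┘ ┌─┘ ╷ │ ┌─┴───┘ │ ╷ │ │ │
│↳ → ↑│B ↲│↑│↓│       │ │ │ │ │
│ ╶─┬─┴───┤ ╵ │ ╶─┬───┤ └─┘ │ │
│   │     │↑ ↲│   │   │     │ │
├─╴ ├───┐ └───┤ ╷ ╵ ╷ └─┐ ╶─┘ │
│   │   │     │ │   │   │     │
│ ╶─┘ ╷ ╵ ┌─╴ └─┴───┴─╴ ├───╴ │
│     │   │             │     │
└─────┴───┴─────────────┴─────┘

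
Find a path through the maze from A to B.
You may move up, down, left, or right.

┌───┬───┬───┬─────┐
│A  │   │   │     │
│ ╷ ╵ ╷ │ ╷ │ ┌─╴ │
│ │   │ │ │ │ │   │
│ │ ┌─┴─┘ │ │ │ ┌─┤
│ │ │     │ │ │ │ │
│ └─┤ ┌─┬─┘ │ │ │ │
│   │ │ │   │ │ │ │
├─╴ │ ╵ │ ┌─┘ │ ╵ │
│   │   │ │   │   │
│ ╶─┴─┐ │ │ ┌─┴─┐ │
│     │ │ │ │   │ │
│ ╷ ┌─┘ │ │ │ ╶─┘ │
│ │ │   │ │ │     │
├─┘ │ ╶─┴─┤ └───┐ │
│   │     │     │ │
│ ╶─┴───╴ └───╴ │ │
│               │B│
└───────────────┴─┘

Finding the shortest path through the maze:
Path length: 42 steps
Directions: down → down → down → right → down → left → down → right → down → down → left → down → right → right → right → right → right → right → right → up → left → left → up → up → up → right → up → up → up → up → right → right → down → left → down → down → down → right → down → down → down → down

Solution:

┌───┬───┬───┬─────┐
│A  │   │   │↱ → ↓│
│ ╷ ╵ ╷ │ ╷ │ ┌─╴ │
│↓│   │ │ │ │↑│↓ ↲│
│ │ ┌─┴─┘ │ │ │ ┌─┤
│↓│ │     │ │↑│↓│ │
│ └─┤ ┌─┬─┘ │ │ │ │
│↳ ↓│ │ │   │↑│↓│ │
├─╴ │ ╵ │ ┌─┘ │ ╵ │
│↓ ↲│   │ │↱ ↑│↳ ↓│
│ ╶─┴─┐ │ │ ┌─┴─┐ │
│↳ ↓  │ │ │↑│   │↓│
│ ╷ ┌─┘ │ │ │ ╶─┘ │
│ │↓│   │ │↑│    ↓│
├─┘ │ ╶─┴─┤ └───┐ │
│↓ ↲│     │↑ ← ↰│↓│
│ ╶─┴───╴ └───╴ │ │
│↳ → → → → → → ↑│B│
└───────────────┴─┘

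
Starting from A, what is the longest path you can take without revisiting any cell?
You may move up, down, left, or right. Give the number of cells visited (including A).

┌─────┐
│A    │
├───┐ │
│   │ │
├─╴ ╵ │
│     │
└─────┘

Finding longest simple path using DFS:
Start: (0, 0)
Longest path visits 8 cells
Path: A → right → right → down → down → left → up → left

Solution:

┌─────┐
│A → ↓│
├───┐ │
│B ↰│↓│
├─╴ ╵ │
│  ↑ ↲│
└─────┘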